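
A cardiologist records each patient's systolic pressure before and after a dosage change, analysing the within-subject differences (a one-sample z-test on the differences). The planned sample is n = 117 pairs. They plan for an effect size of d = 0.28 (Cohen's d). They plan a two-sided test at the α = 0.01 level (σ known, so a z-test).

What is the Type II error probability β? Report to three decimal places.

β ≈ 0.325

Noncentrality parameter: δ = d·√n = 0.28 × √117 = 3.0287
Critical value for a two-sided test at α = 0.01: z_{α/2} = 2.576.
Power = Φ(δ − 2.576) + Φ(−δ − 2.576) = Φ(0.453) + Φ(-5.604) = 0.6747 + 0.0000 = 0.6747.
Type II error: β = 1 − power = 1 − 0.6747 = 0.3253.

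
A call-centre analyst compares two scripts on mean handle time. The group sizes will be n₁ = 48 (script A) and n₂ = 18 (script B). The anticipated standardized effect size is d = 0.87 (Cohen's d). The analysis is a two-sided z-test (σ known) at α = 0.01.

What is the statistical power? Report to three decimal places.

Power ≈ 0.716

Noncentrality parameter: δ = d / √(1/n₁ + 1/n₂) = 0.87 / √(1/48 + 1/18) = 3.1478
Critical value for a two-sided test at α = 0.01: z_{α/2} = 2.576.
Power = Φ(δ − 2.576) + Φ(−δ − 2.576) = Φ(0.572) + Φ(-5.724) = 0.7163 + 0.0000 = 0.7163.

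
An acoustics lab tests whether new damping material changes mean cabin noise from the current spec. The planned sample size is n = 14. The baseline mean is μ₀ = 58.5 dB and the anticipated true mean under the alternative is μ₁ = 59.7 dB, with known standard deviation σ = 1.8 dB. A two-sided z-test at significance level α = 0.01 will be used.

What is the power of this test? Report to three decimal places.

Power ≈ 0.468

Standardized effect: d = |μ₁ − μ₀| / σ = |59.7 − 58.5| / 1.8 = 0.6667
Noncentrality parameter: δ = d·√n = 0.6667 × √14 = 2.4944
Two-sided α = 0.01 → critical value z_{0.005} = 2.576.
Power = Φ(δ − 2.576) + Φ(−δ − 2.576) = Φ(-0.081) + Φ(-5.070) = 0.4676 + 0.0000 = 0.4676.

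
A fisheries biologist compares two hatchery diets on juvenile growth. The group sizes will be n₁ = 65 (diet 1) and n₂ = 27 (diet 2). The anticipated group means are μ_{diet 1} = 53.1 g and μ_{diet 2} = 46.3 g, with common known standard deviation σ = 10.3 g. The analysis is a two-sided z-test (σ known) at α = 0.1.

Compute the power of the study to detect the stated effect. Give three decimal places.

Power ≈ 0.892

Standardized effect: d = |μ_{diet 1} − μ_{diet 2}| / σ = |53.1 − 46.3| / 10.3 = 0.6602
Noncentrality parameter: δ = d / √(1/n₁ + 1/n₂) = 0.6602 / √(1/65 + 1/27) = 2.8835
Two-sided α = 0.1 → critical value z_{0.05} = 1.645.
Power = Φ(δ − 1.645) + Φ(−δ − 1.645) = Φ(1.239) + Φ(-4.528) = 0.8923 + 0.0000 = 0.8923.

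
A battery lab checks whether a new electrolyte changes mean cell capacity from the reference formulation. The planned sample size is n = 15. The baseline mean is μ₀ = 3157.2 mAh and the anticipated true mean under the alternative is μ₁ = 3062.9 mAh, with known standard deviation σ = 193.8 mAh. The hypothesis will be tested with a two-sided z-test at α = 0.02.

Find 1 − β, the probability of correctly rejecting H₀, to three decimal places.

Power ≈ 0.329

Standardized effect: d = |μ₁ − μ₀| / σ = |3062.9 − 3157.2| / 193.8 = 0.4866
Noncentrality parameter: δ = d·√n = 0.4866 × √15 = 1.8845
Two-sided α = 0.02 → critical value z_{0.01} = 2.326.
Power = Φ(δ − 2.326) + Φ(−δ − 2.326) = Φ(-0.442) + Φ(-4.211) = 0.3293 + 0.0000 = 0.3293.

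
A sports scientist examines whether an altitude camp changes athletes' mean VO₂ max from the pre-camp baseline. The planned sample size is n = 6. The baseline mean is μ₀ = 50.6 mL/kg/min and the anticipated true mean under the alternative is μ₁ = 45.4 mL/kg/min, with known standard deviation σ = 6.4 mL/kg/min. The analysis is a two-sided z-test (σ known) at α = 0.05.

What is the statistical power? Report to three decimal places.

Power ≈ 0.512

Standardized effect: d = |μ₁ − μ₀| / σ = |45.4 − 50.6| / 6.4 = 0.8125
Noncentrality parameter: δ = d·√n = 0.8125 × √6 = 1.9902
Critical value for a two-sided test at α = 0.05: z_{α/2} = 1.960.
Power = Φ(δ − 1.960) + Φ(−δ − 1.960) = Φ(0.030) + Φ(-3.950) = 0.5121 + 0.0000 = 0.5121.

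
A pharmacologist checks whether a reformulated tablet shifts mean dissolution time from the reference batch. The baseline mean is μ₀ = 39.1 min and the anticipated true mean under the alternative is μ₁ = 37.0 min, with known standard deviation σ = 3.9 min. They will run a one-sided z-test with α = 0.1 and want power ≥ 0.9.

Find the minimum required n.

Standardized effect: d = |μ₁ − μ₀| / σ = |37.0 − 39.1| / 3.9 = 0.5385
For power 0.9 need Φ(δ − z_{0.1}) = 0.9, so δ = z_{0.1} + z_{0.10} = 1.282 + 1.282 = 2.563.
δ = d·√n ⇒ n = (δ/d)² = (2.563 / 0.5385)² = 22.66.
Rounding up, n = 23.

n = 23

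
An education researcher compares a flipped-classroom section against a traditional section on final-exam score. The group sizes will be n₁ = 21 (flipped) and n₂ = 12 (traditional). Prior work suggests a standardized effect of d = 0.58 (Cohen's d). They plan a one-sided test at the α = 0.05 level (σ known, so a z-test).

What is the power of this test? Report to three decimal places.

Power ≈ 0.483

Noncentrality parameter: δ = d / √(1/n₁ + 1/n₂) = 0.58 / √(1/21 + 1/12) = 1.6028
Critical value for a one-sided test at α = 0.05: z_α = 1.645.
Power = Φ(δ − 1.645) = Φ(-0.042) = 0.4832.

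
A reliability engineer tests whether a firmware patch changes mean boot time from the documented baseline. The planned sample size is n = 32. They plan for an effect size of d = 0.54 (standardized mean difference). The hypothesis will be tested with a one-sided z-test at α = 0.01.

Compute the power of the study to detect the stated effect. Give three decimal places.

Power ≈ 0.767

Noncentrality parameter: δ = d·√n = 0.54 × √32 = 3.0547
One-sided α = 0.01 → critical value z_{0.01} = 2.326.
Power = P(Z > 2.326 − δ) = Φ(0.728) = 0.7668.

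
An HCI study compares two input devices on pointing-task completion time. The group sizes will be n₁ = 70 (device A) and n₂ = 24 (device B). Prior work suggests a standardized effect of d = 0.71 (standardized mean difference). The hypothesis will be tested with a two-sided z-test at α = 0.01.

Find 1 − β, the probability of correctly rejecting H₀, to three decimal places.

Noncentrality parameter: δ = d / √(1/n₁ + 1/n₂) = 0.71 / √(1/70 + 1/24) = 3.0016
Critical value for a two-sided test at α = 0.01: z_{α/2} = 2.576.
Power = Φ(δ − 2.576) + Φ(−δ − 2.576) = Φ(0.426) + Φ(-5.577) = 0.6649 + 0.0000 = 0.6649.

Power ≈ 0.665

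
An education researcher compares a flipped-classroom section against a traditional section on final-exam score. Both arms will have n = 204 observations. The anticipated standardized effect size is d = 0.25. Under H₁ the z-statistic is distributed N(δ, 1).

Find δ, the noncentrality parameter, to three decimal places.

The noncentrality parameter scales effect size by the design's sample-size factor: δ = d·√(n/2) = 0.25 × √(204/2) = 2.5249

δ ≈ 2.525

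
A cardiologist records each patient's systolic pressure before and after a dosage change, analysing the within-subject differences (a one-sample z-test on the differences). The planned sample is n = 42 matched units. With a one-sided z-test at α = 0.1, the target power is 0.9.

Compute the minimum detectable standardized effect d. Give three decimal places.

Need Φ(δ − 1.282) = 0.9, so δ = 1.282 + 1.282 = 2.563.
δ = d·√n ⇒ d = δ/√n = 2.563/√42 = 0.3955.

d ≈ 0.395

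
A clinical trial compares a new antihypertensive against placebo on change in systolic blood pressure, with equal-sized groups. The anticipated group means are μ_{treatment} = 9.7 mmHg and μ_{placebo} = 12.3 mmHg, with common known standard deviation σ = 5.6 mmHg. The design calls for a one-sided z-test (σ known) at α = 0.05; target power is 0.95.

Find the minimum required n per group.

Standardized effect: d = |μ_{treatment} − μ_{placebo}| / σ = |9.7 − 12.3| / 5.6 = 0.4643
Set Φ(δ − 1.645) = 0.95; then δ − 1.645 = Φ⁻¹(0.95) = 1.645, giving δ = 3.290.
δ = d·√(n/2) ⇒ n = 2(δ/d)² = 2 × (3.290 / 0.4643)² = 100.41.
Round up to the next whole unit.

n = 101 per group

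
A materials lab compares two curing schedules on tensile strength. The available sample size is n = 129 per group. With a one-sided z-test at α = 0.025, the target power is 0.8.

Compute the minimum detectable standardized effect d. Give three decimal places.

d ≈ 0.349

Need Φ(δ − 1.960) = 0.8, so δ = 1.960 + 0.842 = 2.802.
δ = d·√(n/2) ⇒ d = δ/√(n/2) = 2.802/√(129/2) = 0.3488.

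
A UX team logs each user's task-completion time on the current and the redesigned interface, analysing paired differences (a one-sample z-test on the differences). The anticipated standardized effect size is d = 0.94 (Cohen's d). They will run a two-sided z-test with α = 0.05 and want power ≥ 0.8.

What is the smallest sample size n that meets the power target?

n = 9

Set Φ(δ − 1.960) = 0.8; then δ − 1.960 = Φ⁻¹(0.8) = 0.842, giving δ = 2.802.
(Ignoring the negligible lower-tail rejection probability gives the usual closed-form inversion.)
δ = d·√n ⇒ n = (δ/d)² = (2.802 / 0.94)² = 8.88.
Round up to the next whole unit.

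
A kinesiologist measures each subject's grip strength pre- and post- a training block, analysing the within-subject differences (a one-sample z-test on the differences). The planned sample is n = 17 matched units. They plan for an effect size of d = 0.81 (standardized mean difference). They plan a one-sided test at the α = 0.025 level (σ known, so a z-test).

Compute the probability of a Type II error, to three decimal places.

β ≈ 0.084

Noncentrality parameter: δ = d·√n = 0.81 × √17 = 3.3397
One-sided α = 0.025 → critical value z_{0.025} = 1.960.
Power = P(Z > 1.960 − δ) = Φ(1.380) = 0.9162.
Type II error: β = 1 − power = 1 − 0.9162 = 0.0838.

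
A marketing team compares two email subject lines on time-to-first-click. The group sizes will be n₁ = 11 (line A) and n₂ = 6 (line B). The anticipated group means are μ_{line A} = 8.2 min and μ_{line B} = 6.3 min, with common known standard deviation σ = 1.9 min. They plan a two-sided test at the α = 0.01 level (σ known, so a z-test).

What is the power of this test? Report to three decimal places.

Standardized effect: d = |μ_{line A} − μ_{line B}| / σ = |8.2 − 6.3| / 1.9 = 1.0000
Noncentrality parameter: δ = d / √(1/n₁ + 1/n₂) = 1.0000 / √(1/11 + 1/6) = 1.9704
Two-sided α = 0.01 → critical value z_{0.005} = 2.576.
Power = Φ(δ − 2.576) + Φ(−δ − 2.576) = Φ(-0.605) + Φ(-4.546) = 0.2724 + 0.0000 = 0.2724.

Power ≈ 0.272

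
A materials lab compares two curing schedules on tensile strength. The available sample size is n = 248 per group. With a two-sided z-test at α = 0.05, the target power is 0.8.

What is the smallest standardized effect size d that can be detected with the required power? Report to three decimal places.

Need Φ(δ − 1.960) = 0.8, so δ = 1.960 + 0.842 = 2.802.
(The second rejection-region term Φ(−δ − z_{α/2}) is negligible and dropped.)
δ = d·√(n/2) ⇒ d = δ/√(n/2) = 2.802/√(248/2) = 0.2516.

d ≈ 0.252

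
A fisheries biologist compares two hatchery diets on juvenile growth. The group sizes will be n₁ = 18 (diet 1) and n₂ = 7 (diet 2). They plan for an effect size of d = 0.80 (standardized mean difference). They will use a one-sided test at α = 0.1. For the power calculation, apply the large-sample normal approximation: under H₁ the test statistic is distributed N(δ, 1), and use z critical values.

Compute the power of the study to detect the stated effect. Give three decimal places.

Noncentrality parameter: δ = d / √(1/n₁ + 1/n₂) = 0.80 / √(1/18 + 1/7) = 1.7960
Critical value for a one-sided test at α = 0.1: z_α = 1.282.
Power = P(Z > 1.282 − δ) = Φ(0.514) = 0.6965.

Power ≈ 0.697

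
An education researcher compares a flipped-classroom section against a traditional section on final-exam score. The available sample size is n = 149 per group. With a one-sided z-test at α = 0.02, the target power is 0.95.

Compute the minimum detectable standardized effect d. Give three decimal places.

d ≈ 0.429

Required noncentrality: δ = z_{0.02} + z_{0.05} = 2.054 + 1.645 = 3.699.
δ = d·√(n/2) ⇒ d = δ/√(n/2) = 3.699/√(149/2) = 0.4285.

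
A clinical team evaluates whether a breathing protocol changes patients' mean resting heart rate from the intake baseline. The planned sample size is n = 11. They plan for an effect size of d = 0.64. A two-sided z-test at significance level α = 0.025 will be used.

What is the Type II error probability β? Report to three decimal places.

β ≈ 0.547

Noncentrality parameter: λ = d·√n = 0.64 × √11 = 2.1226
Two-sided α = 0.025 → critical value z_{0.0125} = 2.241.
Power = Φ(λ − 2.241) + Φ(−λ − 2.241) = Φ(-0.119) + Φ(-4.364) = 0.4527 + 0.0000 = 0.4527.
Type II error: β = 1 − power = 1 − 0.4527 = 0.5473.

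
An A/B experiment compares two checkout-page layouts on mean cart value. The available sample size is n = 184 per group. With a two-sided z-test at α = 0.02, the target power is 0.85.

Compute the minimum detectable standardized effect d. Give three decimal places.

Required noncentrality: δ = z_{0.01} + z_{0.15} = 2.326 + 1.036 = 3.363.
(Lower-tail contribution to power is negligible for δ > 0.)
δ = d·√(n/2) ⇒ d = δ/√(n/2) = 3.363/√(184/2) = 0.3506.

d ≈ 0.351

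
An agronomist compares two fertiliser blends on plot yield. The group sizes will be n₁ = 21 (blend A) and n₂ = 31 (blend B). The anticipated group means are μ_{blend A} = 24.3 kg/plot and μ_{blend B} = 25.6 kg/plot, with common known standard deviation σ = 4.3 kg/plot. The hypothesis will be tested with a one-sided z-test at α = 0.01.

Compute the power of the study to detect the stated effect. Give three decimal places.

Standardized effect: d = |μ_{blend A} − μ_{blend B}| / σ = |24.3 − 25.6| / 4.3 = 0.3023
Noncentrality parameter: δ = d / √(1/n₁ + 1/n₂) = 0.3023 / √(1/21 + 1/31) = 1.0697
One-sided α = 0.01 → critical value z_{0.01} = 2.326.
Power = P(Z > 2.326 − δ) = Φ(-1.257) = 0.1044.

Power ≈ 0.104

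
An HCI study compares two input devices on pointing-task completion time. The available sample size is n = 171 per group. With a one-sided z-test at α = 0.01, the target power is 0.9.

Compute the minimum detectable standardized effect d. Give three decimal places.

Need Φ(δ − 2.326) = 0.9, so δ = 2.326 + 1.282 = 3.608.
δ = d·√(n/2) ⇒ d = δ/√(n/2) = 3.608/√(171/2) = 0.3902.

d ≈ 0.390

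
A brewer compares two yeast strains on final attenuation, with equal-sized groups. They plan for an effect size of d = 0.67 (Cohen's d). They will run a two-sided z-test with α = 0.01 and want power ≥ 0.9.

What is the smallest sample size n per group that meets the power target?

Set Φ(δ − 2.576) = 0.9; then δ − 2.576 = Φ⁻¹(0.9) = 1.282, giving δ = 3.857.
(Ignoring the negligible lower-tail rejection probability gives the usual closed-form inversion.)
δ = d·√(n/2) ⇒ n = 2(δ/d)² = 2 × (3.857 / 0.67)² = 66.29.
Round up to the next whole unit.

n = 67 per group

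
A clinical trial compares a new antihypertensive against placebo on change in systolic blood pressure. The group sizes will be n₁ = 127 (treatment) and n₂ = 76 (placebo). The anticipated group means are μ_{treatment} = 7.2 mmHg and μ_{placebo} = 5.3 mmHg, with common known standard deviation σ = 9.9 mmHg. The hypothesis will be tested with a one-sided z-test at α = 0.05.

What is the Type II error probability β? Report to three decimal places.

Standardized effect: d = |μ_{treatment} − μ_{placebo}| / σ = |7.2 − 5.3| / 9.9 = 0.1919
Noncentrality parameter: δ = d / √(1/n₁ + 1/n₂) = 0.1919 / √(1/127 + 1/76) = 1.3234
Critical value for a one-sided test at α = 0.05: z_α = 1.645.
Power = P(Z > 1.645 − δ) = Φ(-0.321) = 0.3739.
Type II error: β = 1 − power = 1 − 0.3739 = 0.6261.

β ≈ 0.626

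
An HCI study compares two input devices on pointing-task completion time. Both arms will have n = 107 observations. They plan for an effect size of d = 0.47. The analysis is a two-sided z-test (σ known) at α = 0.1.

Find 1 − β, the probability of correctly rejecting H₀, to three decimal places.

Power ≈ 0.964

Noncentrality parameter: δ = d·√(n/2) = 0.47 × √(107/2) = 3.4378
Critical value for a two-sided test at α = 0.1: z_{α/2} = 1.645.
Power = Φ(δ − 1.645) + Φ(−δ − 1.645) = Φ(1.793) + Φ(-5.083) = 0.9635 + 0.0000 = 0.9635.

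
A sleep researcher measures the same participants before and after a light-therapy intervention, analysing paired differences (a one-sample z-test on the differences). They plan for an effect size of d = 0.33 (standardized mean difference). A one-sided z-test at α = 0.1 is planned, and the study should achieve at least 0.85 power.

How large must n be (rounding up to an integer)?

For power 0.85 need Φ(δ − z_{0.1}) = 0.85, so δ = z_{0.1} + z_{0.15} = 1.282 + 1.036 = 2.318.
δ = d·√n ⇒ n = (δ/d)² = (2.318 / 0.33)² = 49.34.
Rounding up, n = 50.

n = 50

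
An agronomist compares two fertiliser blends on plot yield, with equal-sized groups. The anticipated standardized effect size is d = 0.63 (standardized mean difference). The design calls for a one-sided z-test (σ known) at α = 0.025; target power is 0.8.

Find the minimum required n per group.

n = 40 per group

Set Φ(δ − 1.960) = 0.8; then δ − 1.960 = Φ⁻¹(0.8) = 0.842, giving δ = 2.802.
δ = d·√(n/2) ⇒ n = 2(δ/d)² = 2 × (2.802 / 0.63)² = 39.55.
Round up to the next whole unit.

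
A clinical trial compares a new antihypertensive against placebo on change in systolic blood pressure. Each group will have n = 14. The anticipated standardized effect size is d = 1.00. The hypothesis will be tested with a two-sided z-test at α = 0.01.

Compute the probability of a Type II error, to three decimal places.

Noncentrality parameter: δ = d·√(n/2) = 1.00 × √(14/2) = 2.6458
Two-sided α = 0.01 → critical value z_{0.005} = 2.576.
Power = Φ(δ − 2.576) + Φ(−δ − 2.576) = Φ(0.070) + Φ(-5.222) = 0.5279 + 0.0000 = 0.5279.
Type II error: β = 1 − power = 1 − 0.5279 = 0.4721.

β ≈ 0.472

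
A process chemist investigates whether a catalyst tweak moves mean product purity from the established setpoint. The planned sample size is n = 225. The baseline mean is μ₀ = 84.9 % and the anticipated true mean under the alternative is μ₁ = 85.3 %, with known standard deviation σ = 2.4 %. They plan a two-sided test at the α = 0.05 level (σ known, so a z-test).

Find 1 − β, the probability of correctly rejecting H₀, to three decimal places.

Power ≈ 0.705

Standardized effect: d = |μ₁ − μ₀| / σ = |85.3 − 84.9| / 2.4 = 0.1667
Noncentrality parameter: δ = d·√n = 0.1667 × √225 = 2.5000
Two-sided α = 0.05 → critical value z_{0.025} = 1.960.
Power = Φ(δ − 1.960) + Φ(−δ − 1.960) = Φ(0.540) + Φ(-4.460) = 0.7054 + 0.0000 = 0.7054.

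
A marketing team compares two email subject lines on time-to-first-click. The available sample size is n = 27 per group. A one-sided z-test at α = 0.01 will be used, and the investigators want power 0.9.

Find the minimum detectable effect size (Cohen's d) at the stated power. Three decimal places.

d ≈ 0.982

Required noncentrality: δ = z_{0.01} + z_{0.10} = 2.326 + 1.282 = 3.608.
δ = d·√(n/2) ⇒ d = δ/√(n/2) = 3.608/√(27/2) = 0.9819.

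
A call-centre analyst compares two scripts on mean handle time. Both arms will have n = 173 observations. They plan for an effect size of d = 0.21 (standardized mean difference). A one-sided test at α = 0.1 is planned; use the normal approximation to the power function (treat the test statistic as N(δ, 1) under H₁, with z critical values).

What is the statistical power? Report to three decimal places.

Power ≈ 0.749

Noncentrality parameter: δ = d·√(n/2) = 0.21 × √(173/2) = 1.9531
One-sided α = 0.1 → critical value z_{0.1} = 1.282.
Power = Φ(δ − 1.282) = Φ(0.672) = 0.7491.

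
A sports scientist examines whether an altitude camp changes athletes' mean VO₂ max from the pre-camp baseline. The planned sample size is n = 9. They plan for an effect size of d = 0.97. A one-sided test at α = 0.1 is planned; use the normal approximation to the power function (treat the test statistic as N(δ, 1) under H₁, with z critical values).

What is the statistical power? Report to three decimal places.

Power ≈ 0.948

Noncentrality parameter: δ = d·√n = 0.97 × √9 = 2.9100
Critical value for a one-sided test at α = 0.1: z_α = 1.282.
Power = Φ(δ − 1.282) = Φ(1.628) = 0.9483.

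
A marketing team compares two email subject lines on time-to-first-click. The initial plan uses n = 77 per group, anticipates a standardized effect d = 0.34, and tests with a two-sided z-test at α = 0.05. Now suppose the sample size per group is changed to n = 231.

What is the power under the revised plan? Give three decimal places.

With n = 231 per group: δ = d·√(n/2) = 0.34 × √(231/2) = 3.6540. Critical value z_{0.025} = 1.960.
Revised power = Φ(δ − 1.960) + Φ(−δ − 1.960) = Φ(1.694) + Φ(-5.614) = 0.9549 + 0.0000 = 0.9549.

Power ≈ 0.955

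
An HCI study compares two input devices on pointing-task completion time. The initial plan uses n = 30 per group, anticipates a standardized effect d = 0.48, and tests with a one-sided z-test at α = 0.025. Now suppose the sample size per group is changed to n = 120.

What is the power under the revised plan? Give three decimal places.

Power ≈ 0.961

With n = 120 per group: δ = d·√(n/2) = 0.48 × √(120/2) = 3.7181. Critical value z_{0.025} = 1.960.
Revised power = Φ(δ − 1.960) = Φ(1.758) = 0.9606.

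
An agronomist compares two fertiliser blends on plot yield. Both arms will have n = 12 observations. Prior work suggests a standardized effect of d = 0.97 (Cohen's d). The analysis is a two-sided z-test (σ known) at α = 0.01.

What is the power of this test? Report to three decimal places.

Power ≈ 0.421

Noncentrality parameter: δ = d·√(n/2) = 0.97 × √(12/2) = 2.3760
Critical value for a two-sided test at α = 0.01: z_{α/2} = 2.576.
Power = Φ(δ − 2.576) + Φ(−δ − 2.576) = Φ(-0.200) + Φ(-4.952) = 0.4208 + 0.0000 = 0.4208.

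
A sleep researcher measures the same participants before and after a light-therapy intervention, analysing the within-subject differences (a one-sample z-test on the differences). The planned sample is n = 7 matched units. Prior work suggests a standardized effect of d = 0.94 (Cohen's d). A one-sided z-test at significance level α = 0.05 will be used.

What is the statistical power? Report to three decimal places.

Power ≈ 0.800

Noncentrality parameter: δ = d·√n = 0.94 × √7 = 2.4870
Critical value for a one-sided test at α = 0.05: z_α = 1.645.
Power = Φ(δ − 1.645) = Φ(0.842) = 0.8001.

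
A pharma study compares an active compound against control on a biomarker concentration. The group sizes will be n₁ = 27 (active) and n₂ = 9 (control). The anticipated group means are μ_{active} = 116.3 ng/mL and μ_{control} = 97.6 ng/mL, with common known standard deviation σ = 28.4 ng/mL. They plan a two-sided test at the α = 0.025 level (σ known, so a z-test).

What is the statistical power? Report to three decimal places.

Power ≈ 0.298

Standardized effect: d = |μ_{active} − μ_{control}| / σ = |116.3 − 97.6| / 28.4 = 0.6585
Noncentrality parameter: δ = d / √(1/n₁ + 1/n₂) = 0.6585 / √(1/27 + 1/9) = 1.7107
Critical value for a two-sided test at α = 0.025: z_{α/2} = 2.241.
Power = Φ(δ − 2.241) + Φ(−δ − 2.241) = Φ(-0.531) + Φ(-3.952) = 0.2978 + 0.0000 = 0.2979.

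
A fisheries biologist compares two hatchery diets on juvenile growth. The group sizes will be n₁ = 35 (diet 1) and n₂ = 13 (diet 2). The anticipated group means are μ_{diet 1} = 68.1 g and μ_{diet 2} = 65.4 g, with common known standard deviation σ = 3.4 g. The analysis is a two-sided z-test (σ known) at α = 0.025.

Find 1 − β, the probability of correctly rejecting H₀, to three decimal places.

Power ≈ 0.581

Standardized effect: d = |μ_{diet 1} − μ_{diet 2}| / σ = |68.1 − 65.4| / 3.4 = 0.7941
Noncentrality parameter: δ = d / √(1/n₁ + 1/n₂) = 0.7941 / √(1/35 + 1/13) = 2.4449
Critical value for a two-sided test at α = 0.025: z_{α/2} = 2.241.
Power = Φ(δ − 2.241) + Φ(−δ − 2.241) = Φ(0.204) + Φ(-4.686) = 0.5806 + 0.0000 = 0.5806.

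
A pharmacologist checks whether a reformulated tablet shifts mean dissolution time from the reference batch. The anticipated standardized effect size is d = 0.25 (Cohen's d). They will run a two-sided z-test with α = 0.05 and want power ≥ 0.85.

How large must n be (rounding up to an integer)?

n = 144

For power 0.85 need Φ(δ − z_{0.025}) = 0.85, so δ = z_{0.025} + z_{0.15} = 1.960 + 1.036 = 2.996.
(The Φ(−δ − z_{α/2}) term is vanishingly small for δ > 0 and is dropped in the standard sample-size formula.)
δ = d·√n ⇒ n = (δ/d)² = (2.996 / 0.25)² = 143.65.
Round up to the next whole unit.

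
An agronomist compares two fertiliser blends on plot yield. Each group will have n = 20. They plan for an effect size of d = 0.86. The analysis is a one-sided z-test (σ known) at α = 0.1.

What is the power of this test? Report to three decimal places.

Power ≈ 0.925

Noncentrality parameter: δ = d·√(n/2) = 0.86 × √(20/2) = 2.7196
One-sided α = 0.1 → critical value z_{0.1} = 1.282.
Power = Φ(δ − 1.282) = Φ(1.438) = 0.9248.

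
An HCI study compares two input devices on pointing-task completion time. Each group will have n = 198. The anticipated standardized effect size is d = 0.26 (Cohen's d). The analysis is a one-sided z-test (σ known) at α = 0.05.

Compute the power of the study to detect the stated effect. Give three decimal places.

Power ≈ 0.827

Noncentrality parameter: δ = d·√(n/2) = 0.26 × √(198/2) = 2.5870
Critical value for a one-sided test at α = 0.05: z_α = 1.645.
Power = Φ(δ − 1.645) = Φ(0.942) = 0.8269.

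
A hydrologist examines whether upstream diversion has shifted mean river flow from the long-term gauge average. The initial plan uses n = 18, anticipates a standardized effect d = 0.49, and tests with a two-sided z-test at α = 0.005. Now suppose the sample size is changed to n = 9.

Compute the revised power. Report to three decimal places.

With n = 9: δ = d·√n = 0.49 × √9 = 1.4700. Critical value z_{0.0025} = 2.807.
Revised power = Φ(δ − 2.807) + Φ(−δ − 2.807) = Φ(-1.337) + Φ(-4.277) = 0.0906 + 0.0000 = 0.0906.

Power ≈ 0.091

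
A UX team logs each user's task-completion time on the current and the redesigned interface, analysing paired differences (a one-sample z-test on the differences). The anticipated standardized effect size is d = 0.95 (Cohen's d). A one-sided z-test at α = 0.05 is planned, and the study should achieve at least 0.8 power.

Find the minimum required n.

For power 0.8 need Φ(δ − z_{0.05}) = 0.8, so δ = z_{0.05} + z_{0.20} = 1.645 + 0.842 = 2.486.
δ = d·√n ⇒ n = (δ/d)² = (2.486 / 0.95)² = 6.85.
Round up to the next whole unit.

n = 7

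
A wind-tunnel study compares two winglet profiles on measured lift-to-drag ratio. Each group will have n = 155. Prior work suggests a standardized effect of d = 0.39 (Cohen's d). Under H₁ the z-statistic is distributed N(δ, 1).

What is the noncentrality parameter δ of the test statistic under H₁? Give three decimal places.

δ ≈ 3.433

The noncentrality parameter scales effect size by the design's sample-size factor: δ = d·√(n/2) = 0.39 × √(155/2) = 3.4333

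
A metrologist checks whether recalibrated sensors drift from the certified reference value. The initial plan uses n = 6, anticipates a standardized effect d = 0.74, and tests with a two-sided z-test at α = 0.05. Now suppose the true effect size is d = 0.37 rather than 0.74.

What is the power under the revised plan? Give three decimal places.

With d = 0.37: δ = d·√n = 0.37 × √6 = 0.9063. Critical value z_{0.025} = 1.960.
Revised power = Φ(δ − 1.960) + Φ(−δ − 1.960) = Φ(-1.054) + Φ(-2.866) = 0.1460 + 0.0021 = 0.1481.

Power ≈ 0.148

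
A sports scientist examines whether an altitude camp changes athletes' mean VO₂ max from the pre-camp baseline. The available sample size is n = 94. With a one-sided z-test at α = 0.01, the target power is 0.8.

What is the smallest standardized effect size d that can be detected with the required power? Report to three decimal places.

d ≈ 0.327

Required noncentrality: δ = z_{0.01} + z_{0.20} = 2.326 + 0.842 = 3.168.
δ = d·√n ⇒ d = δ/√n = 3.168/√94 = 0.3268.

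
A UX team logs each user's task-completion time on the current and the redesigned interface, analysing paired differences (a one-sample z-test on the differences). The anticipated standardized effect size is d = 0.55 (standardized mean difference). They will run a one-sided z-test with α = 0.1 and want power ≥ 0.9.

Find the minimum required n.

Set Φ(δ − 1.282) = 0.9; then δ − 1.282 = Φ⁻¹(0.9) = 1.282, giving δ = 2.563.
δ = d·√n ⇒ n = (δ/d)² = (2.563 / 0.55)² = 21.72.
Rounding up, n = 22.

n = 22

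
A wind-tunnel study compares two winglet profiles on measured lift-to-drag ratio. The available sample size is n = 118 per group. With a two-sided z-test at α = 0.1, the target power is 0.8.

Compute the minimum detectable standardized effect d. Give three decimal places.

Need Φ(δ − 1.645) = 0.8, so δ = 1.645 + 0.842 = 2.486.
(Lower-tail contribution to power is negligible for δ > 0.)
δ = d·√(n/2) ⇒ d = δ/√(n/2) = 2.486/√(118/2) = 0.3237.

d ≈ 0.324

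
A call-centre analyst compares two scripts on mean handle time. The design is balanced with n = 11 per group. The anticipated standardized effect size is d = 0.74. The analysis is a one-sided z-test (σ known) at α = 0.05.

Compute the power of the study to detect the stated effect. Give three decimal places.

Power ≈ 0.536

Noncentrality parameter: δ = d·√(n/2) = 0.74 × √(11/2) = 1.7355
One-sided α = 0.05 → critical value z_{0.05} = 1.645.
Power = Φ(δ − 1.645) = Φ(0.091) = 0.5361.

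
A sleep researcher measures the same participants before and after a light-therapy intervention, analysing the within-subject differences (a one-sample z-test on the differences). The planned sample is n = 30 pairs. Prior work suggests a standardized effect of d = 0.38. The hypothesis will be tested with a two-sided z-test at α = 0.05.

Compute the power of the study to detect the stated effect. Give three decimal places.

Power ≈ 0.548

Noncentrality parameter: δ = d·√n = 0.38 × √30 = 2.0813
Critical value for a two-sided test at α = 0.05: z_{α/2} = 1.960.
Power = Φ(δ − 1.960) + Φ(−δ − 1.960) = Φ(0.121) + Φ(-4.041) = 0.5483 + 0.0000 = 0.5483.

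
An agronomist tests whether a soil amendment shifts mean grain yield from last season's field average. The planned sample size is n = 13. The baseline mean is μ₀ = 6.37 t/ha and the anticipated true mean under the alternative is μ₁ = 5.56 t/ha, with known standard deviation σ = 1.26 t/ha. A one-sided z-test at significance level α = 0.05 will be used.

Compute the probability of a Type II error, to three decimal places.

Standardized effect: d = |μ₁ − μ₀| / σ = |5.56 − 6.37| / 1.26 = 0.6429
Noncentrality parameter: δ = d·√n = 0.6429 × √13 = 2.3179
Critical value for a one-sided test at α = 0.05: z_α = 1.645.
Power = Φ(δ − 1.645) = Φ(0.673) = 0.7495.
Type II error: β = 1 − power = 1 − 0.7495 = 0.2505.

β ≈ 0.250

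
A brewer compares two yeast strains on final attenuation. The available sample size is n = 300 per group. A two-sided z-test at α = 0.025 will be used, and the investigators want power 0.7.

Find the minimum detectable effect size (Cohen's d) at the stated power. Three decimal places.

Need Φ(δ − 2.241) = 0.7, so δ = 2.241 + 0.524 = 2.766.
(Lower-tail contribution to power is negligible for δ > 0.)
δ = d·√(n/2) ⇒ d = δ/√(n/2) = 2.766/√(300/2) = 0.2258.

d ≈ 0.226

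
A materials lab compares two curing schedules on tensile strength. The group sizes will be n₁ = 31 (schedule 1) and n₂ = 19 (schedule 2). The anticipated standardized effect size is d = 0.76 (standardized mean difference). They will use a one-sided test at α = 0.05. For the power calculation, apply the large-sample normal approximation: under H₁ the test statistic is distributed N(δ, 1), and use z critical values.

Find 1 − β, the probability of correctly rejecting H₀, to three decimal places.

Power ≈ 0.832

Noncentrality parameter: δ = d / √(1/n₁ + 1/n₂) = 0.76 / √(1/31 + 1/19) = 2.6085
One-sided α = 0.05 → critical value z_{0.05} = 1.645.
Power = Φ(δ − 1.645) = Φ(0.964) = 0.8324.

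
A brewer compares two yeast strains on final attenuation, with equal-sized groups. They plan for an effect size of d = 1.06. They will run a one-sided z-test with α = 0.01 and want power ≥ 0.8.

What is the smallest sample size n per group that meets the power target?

n = 18 per group

Set Φ(δ − 2.326) = 0.8; then δ − 2.326 = Φ⁻¹(0.8) = 0.842, giving δ = 3.168.
δ = d·√(n/2) ⇒ n = 2(δ/d)² = 2 × (3.168 / 1.06)² = 17.86.
Round up to the next whole unit.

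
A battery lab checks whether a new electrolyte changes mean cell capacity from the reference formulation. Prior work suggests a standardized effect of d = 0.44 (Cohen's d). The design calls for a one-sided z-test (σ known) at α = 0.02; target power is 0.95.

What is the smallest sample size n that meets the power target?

Set Φ(δ − 2.054) = 0.95; then δ − 2.054 = Φ⁻¹(0.95) = 1.645, giving δ = 3.699.
δ = d·√n ⇒ n = (δ/d)² = (3.699 / 0.44)² = 70.66.
Round up to the next whole unit.

n = 71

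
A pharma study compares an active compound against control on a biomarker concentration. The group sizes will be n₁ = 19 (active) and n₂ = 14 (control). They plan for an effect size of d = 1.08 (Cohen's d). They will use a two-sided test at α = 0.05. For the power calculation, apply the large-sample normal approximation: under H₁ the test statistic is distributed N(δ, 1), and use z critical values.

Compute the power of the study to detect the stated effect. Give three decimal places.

Noncentrality parameter: δ = d / √(1/n₁ + 1/n₂) = 1.08 / √(1/19 + 1/14) = 3.0663
Critical value for a two-sided test at α = 0.05: z_{α/2} = 1.960.
Power = Φ(δ − 1.960) + Φ(−δ − 1.960) = Φ(1.106) + Φ(-5.026) = 0.8657 + 0.0000 = 0.8657.

Power ≈ 0.866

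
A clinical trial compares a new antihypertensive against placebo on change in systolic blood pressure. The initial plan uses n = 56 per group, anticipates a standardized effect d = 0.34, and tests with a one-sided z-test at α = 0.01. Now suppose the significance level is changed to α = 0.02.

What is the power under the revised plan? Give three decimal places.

δ = d·√(n/2) = 0.34 × √(56/2) = 1.7991 (unchanged). New critical value: z_{0.02} = 2.054.
Revised power = Φ(δ − 2.054) = Φ(-0.255) = 0.3995.

Power ≈ 0.400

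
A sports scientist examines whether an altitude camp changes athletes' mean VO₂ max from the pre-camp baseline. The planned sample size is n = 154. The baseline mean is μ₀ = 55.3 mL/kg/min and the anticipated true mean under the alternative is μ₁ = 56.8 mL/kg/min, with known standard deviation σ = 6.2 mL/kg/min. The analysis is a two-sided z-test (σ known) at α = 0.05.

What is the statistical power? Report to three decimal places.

Standardized effect: d = |μ₁ − μ₀| / σ = |56.8 − 55.3| / 6.2 = 0.2419
Noncentrality parameter: δ = d·√n = 0.2419 × √154 = 3.0023
Critical value for a two-sided test at α = 0.05: z_{α/2} = 1.960.
Power = Φ(δ − 1.960) + Φ(−δ − 1.960) = Φ(1.042) + Φ(-4.962) = 0.8514 + 0.0000 = 0.8514.

Power ≈ 0.851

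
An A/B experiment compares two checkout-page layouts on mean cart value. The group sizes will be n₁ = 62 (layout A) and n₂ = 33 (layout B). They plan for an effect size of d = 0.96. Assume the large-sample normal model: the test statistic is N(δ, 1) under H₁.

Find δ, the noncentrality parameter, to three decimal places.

The noncentrality parameter scales effect size by the design's sample-size factor: δ = d / √(1/n₁ + 1/n₂) = 0.96 / √(1/62 + 1/33) = 4.4551

δ ≈ 4.455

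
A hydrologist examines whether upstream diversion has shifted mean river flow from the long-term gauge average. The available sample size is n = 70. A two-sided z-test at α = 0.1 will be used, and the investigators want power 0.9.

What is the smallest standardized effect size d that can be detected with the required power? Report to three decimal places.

Need Φ(δ − 1.645) = 0.9, so δ = 1.645 + 1.282 = 2.926.
(The second rejection-region term Φ(−δ − z_{α/2}) is negligible and dropped.)
δ = d·√n ⇒ d = δ/√n = 2.926/√70 = 0.3498.

d ≈ 0.350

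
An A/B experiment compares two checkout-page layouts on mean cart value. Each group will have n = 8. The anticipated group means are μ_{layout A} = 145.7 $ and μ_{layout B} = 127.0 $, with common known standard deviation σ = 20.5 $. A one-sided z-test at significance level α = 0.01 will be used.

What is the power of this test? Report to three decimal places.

Power ≈ 0.308

Standardized effect: d = |μ_{layout A} − μ_{layout B}| / σ = |145.7 − 127.0| / 20.5 = 0.9122
Noncentrality parameter: δ = d·√(n/2) = 0.9122 × √(8/2) = 1.8244
Critical value for a one-sided test at α = 0.01: z_α = 2.326.
Power = P(Z > 2.326 − δ) = Φ(-0.502) = 0.3078.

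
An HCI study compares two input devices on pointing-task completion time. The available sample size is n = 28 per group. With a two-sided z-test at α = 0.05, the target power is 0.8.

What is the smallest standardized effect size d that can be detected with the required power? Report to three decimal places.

d ≈ 0.749

Need Φ(δ − 1.960) = 0.8, so δ = 1.960 + 0.842 = 2.802.
(Lower-tail contribution to power is negligible for δ > 0.)
δ = d·√(n/2) ⇒ d = δ/√(n/2) = 2.802/√(28/2) = 0.7488.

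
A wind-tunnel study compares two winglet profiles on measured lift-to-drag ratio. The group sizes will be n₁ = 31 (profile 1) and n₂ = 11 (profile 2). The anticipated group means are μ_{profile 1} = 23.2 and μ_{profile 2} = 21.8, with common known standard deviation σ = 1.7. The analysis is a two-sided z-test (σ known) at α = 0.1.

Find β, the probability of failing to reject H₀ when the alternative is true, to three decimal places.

Standardized effect: d = |μ_{profile 1} − μ_{profile 2}| / σ = |23.2 − 21.8| / 1.7 = 0.8235
Noncentrality parameter: δ = d / √(1/n₁ + 1/n₂) = 0.8235 / √(1/31 + 1/11) = 2.3466
Two-sided α = 0.1 → critical value z_{0.05} = 1.645.
Power = Φ(δ − 1.645) + Φ(−δ − 1.645) = Φ(0.702) + Φ(-3.991) = 0.7586 + 0.0000 = 0.7586.
Type II error: β = 1 − power = 1 − 0.7586 = 0.2414.

β ≈ 0.241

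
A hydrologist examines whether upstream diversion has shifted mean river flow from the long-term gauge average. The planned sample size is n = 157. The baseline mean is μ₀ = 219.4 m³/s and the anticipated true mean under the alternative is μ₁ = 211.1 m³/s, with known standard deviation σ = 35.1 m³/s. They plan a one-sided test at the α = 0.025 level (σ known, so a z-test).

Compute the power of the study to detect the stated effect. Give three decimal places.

Standardized effect: d = |μ₁ − μ₀| / σ = |211.1 − 219.4| / 35.1 = 0.2365
Noncentrality parameter: δ = d·√n = 0.2365 × √157 = 2.9629
One-sided α = 0.025 → critical value z_{0.025} = 1.960.
Power = P(Z > 1.960 − δ) = Φ(1.003) = 0.8421.

Power ≈ 0.842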